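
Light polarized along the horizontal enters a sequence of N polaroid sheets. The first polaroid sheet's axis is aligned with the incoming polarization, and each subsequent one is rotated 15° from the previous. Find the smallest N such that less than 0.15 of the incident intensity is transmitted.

N = 29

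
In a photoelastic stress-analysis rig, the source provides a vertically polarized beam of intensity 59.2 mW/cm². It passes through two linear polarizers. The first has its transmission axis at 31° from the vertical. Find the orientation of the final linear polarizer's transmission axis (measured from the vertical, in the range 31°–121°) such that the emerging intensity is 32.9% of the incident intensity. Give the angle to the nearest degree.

θ ≈ 79°

I₁ = I₀ cos²(31° − 0°) = I₀ cos²(31°) = 0.7347 I₀.
Need I₂/I₀ = 0.329, so cos²(θ − 31°) = 0.329 / 0.7347 = 0.4478.
θ − 31° = arccos(√0.4478) = 48.0°, giving θ ≈ 31 + 48.0 = 79.0°.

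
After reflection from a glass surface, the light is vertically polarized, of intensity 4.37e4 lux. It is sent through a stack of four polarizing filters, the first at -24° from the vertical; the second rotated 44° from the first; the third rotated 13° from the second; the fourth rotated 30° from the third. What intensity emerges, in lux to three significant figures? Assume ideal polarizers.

By Malus's law, I₁ = 4.37e4 lux · cos²(24°) = 3.647e+04 lux.
I₂ = I₁ · cos²(44°) = 3.647e+04 · 0.5174 = 1.887e+04 lux.
I₃ = I₂ · cos²(13°) = 1.887e+04 · 0.9494 = 1.792e+04 lux.
I₄ = I₃ · cos²(30°) = 1.792e+04 · 0.75 = 1.344e+04 lux.

I ≈ 1.34e4 lux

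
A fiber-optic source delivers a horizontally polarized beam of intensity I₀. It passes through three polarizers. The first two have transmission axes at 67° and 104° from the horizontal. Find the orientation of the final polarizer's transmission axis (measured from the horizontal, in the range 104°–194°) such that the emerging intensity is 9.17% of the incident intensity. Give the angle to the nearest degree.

I₁ = I₀ cos²(67° − 0°) = I₀ cos²(67°) = 0.1527 I₀.
I₂ = I₁ cos²(104° − 67°) = 0.1527 I₀ · cos²(37°) = 0.09738 I₀.
Need I₃/I₀ = 0.0917, so cos²(θ − 104°) = 0.0917 / 0.09738 = 0.9417.
θ − 104° = arccos(√0.9417) = 14.0°, giving θ ≈ 104 + 14.0 = 118.0°.

θ ≈ 118°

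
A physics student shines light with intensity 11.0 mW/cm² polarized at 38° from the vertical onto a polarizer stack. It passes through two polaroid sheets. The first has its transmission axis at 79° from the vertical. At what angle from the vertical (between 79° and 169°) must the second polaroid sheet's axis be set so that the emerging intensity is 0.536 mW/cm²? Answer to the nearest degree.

I₁ = I₀ cos²(79° − 38°) = I₀ cos²(41°) = 0.5696 I₀.
Target fraction: 0.536 / 11.0 mW/cm² = 0.04873 of I₀.
Need I₂/I₀ = 0.04873, so cos²(θ − 79°) = 0.04873 / 0.5696 = 0.08555.
θ − 79° = arccos(√0.08555) = 73.0°, giving θ ≈ 79 + 73.0 = 152.0°.

θ ≈ 152°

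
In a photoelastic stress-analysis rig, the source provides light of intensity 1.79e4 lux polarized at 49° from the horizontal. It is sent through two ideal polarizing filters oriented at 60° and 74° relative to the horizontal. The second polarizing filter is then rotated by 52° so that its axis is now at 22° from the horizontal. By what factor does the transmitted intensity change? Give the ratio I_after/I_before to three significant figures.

I_new/I_old ≈ 0.660

Before rotation:
I₁ = I₀ cos²(60° − 49°) = I₀ cos²(11°) = 0.9636 I₀.
I₂ = I₁ cos²(74° − 60°) = 0.9636 I₀ · cos²(14°) = 0.9072 I₀.
After rotation:
I₁ = I₀ cos²(60° − 49°) = I₀ cos²(11°) = 0.9636 I₀.
I₂ = I₁ cos²(22° − 60°) = 0.9636 I₀ · cos²(38°) = 0.5984 I₀.
Ratio = 0.5984 / 0.9072 = 0.6596.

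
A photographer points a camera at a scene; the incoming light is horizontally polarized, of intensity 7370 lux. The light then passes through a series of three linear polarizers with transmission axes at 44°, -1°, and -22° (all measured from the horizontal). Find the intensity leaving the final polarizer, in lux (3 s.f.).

I₁ = 7370 lux · cos²(44°) = 3814 lux.
I₂ = I₁ · cos²(45°) = 3814 · 0.5 = 1907 lux.
I₃ = I₂ · cos²(21°) = 1907 · 0.8716 = 1662 lux.

I ≈ 1660 lux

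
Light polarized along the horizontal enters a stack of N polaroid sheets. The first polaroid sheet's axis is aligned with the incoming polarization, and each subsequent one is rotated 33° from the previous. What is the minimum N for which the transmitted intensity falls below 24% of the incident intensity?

N = 6

First polarizer is aligned with the polarization: full transmission.
Each further stage multiplies by cos²(33°) = 0.7034.
After N polarizers: T = 0.7034^(N−1). Require T < 0.24 ⇒ N−1 > ln(0.24)/ln(0.7034) = 4.06, so N−1 ≥ 5 and N = 6.
Check: N=6 gives T = 0.1722 < 0.24; N=5 gives T = 0.2448.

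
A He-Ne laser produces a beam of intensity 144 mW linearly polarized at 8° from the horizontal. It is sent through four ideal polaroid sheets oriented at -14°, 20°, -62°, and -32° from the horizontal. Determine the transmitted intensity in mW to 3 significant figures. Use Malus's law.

I ≈ 1.24 mW

By Malus's law, I₁ = 144 mW · cos²(22°) = 123.8 mW.
I₂ = I₁ · cos²(34°) = 123.8 · 0.6873 = 85.08 mW.
I₃ = I₂ · cos²(82°) = 85.08 · 0.01937 = 1.648 mW.
I₄ = I₃ · cos²(30°) = 1.648 · 0.75 = 1.236 mW.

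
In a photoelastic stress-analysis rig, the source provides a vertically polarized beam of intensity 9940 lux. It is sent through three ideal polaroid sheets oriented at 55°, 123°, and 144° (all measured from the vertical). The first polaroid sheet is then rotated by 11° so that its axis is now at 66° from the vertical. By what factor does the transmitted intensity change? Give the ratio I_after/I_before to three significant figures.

I_new/I_old ≈ 1.06

Before rotation:
By Malus's law, I₁ = I₀ cos²(55° − 0°) = I₀ cos²(55°) = 0.329 I₀.
I₂ = I₁ cos²(123° − 55°) = 0.329 I₀ · cos²(68°) = 0.04617 I₀.
I₃ = I₂ cos²(144° − 123°) = 0.04617 I₀ · cos²(21°) = 0.04024 I₀.
After rotation:
I₁ = I₀ cos²(66° − 0°) = I₀ cos²(66°) = 0.1654 I₀.
I₂ = I₁ cos²(123° − 66°) = 0.1654 I₀ · cos²(57°) = 0.04907 I₀.
I₃ = I₂ cos²(144° − 123°) = 0.04907 I₀ · cos²(21°) = 0.04277 I₀.
Ratio = 0.04277 / 0.04024 = 1.063.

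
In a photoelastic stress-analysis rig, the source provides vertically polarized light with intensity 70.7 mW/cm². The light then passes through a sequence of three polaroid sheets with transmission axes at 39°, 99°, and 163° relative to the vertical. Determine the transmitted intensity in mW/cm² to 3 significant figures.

I₁ = 70.7 mW/cm² · cos²(39°) = 42.7 mW/cm².
I₂ = I₁ · cos²(60°) = 42.7 · 0.25 = 10.67 mW/cm².
I₃ = I₂ · cos²(64°) = 10.67 · 0.1922 = 2.051 mW/cm².

I ≈ 2.05 mW/cm²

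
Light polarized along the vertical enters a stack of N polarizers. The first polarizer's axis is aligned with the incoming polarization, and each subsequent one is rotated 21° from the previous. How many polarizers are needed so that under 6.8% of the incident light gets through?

N = 21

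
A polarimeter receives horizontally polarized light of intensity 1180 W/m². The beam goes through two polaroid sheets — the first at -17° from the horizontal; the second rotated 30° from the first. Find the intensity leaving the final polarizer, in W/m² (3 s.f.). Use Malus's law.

By Malus's law, I₁ = 1180 W/m² · cos²(17°) = 1079 W/m².
I₂ = I₁ · cos²(30°) = 1079 · 0.75 = 809.3 W/m².

I ≈ 809 W/m²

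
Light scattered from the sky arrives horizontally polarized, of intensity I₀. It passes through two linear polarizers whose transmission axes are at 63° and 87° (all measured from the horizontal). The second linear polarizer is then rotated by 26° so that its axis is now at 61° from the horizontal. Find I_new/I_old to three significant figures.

Before rotation:
I₁ = I₀ cos²(63° − 0°) = I₀ cos²(63°) = 0.2061 I₀.
I₂ = I₁ cos²(87° − 63°) = 0.2061 I₀ · cos²(24°) = 0.172 I₀.
After rotation:
I₁ = I₀ cos²(63° − 0°) = I₀ cos²(63°) = 0.2061 I₀.
I₂ = I₁ cos²(61° − 63°) = 0.2061 I₀ · cos²(2°) = 0.2059 I₀.
Ratio = 0.2059 / 0.172 = 1.197.

I_new/I_old ≈ 1.20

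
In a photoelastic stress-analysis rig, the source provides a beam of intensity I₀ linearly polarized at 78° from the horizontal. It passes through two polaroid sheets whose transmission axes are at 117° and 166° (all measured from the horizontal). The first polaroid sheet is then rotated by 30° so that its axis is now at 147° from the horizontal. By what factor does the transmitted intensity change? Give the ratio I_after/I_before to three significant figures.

I_new/I_old ≈ 0.442

Before rotation:
I₁ = I₀ cos²(117° − 78°) = I₀ cos²(39°) = 0.604 I₀.
I₂ = I₁ cos²(166° − 117°) = 0.604 I₀ · cos²(49°) = 0.26 I₀.
After rotation:
I₁ = I₀ cos²(147° − 78°) = I₀ cos²(69°) = 0.1284 I₀.
I₂ = I₁ cos²(166° − 147°) = 0.1284 I₀ · cos²(19°) = 0.1148 I₀.
Ratio = 0.1148 / 0.26 = 0.4417.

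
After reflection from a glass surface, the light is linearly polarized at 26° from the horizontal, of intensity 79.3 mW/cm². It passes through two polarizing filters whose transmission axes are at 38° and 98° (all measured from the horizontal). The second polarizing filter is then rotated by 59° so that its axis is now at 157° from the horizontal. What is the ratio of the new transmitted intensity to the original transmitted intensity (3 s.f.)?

I_new/I_old ≈ 0.940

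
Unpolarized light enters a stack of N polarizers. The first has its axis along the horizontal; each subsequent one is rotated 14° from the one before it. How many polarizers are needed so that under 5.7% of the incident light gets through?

First polarizer halves the unpolarized light: factor 1/2.
Each further stage multiplies by cos²(14°) = 0.9415.
After N polarizers: T = 0.5·0.9415^(N−1). Require T < 0.057 ⇒ N−1 > ln(0.057/0.5)/ln(0.9415) = 36.01, so N−1 ≥ 37 and N = 38.
Check: N=38 gives T = 0.05369 < 0.057; N=37 gives T = 0.05703.

N = 38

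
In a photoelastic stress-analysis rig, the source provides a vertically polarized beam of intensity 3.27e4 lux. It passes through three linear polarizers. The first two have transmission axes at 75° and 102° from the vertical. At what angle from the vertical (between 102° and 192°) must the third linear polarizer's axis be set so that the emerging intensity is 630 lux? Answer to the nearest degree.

I₁ = I₀ cos²(75° − 0°) = I₀ cos²(75°) = 0.06699 I₀.
I₂ = I₁ cos²(102° − 75°) = 0.06699 I₀ · cos²(27°) = 0.05318 I₀.
Target fraction: 630 / 3.27e4 lux = 0.01927 of I₀.
Need I₃/I₀ = 0.01927, so cos²(θ − 102°) = 0.01927 / 0.05318 = 0.3623.
θ − 102° = arccos(√0.3623) = 53.0°, giving θ ≈ 102 + 53.0 = 155.0°.

θ ≈ 155°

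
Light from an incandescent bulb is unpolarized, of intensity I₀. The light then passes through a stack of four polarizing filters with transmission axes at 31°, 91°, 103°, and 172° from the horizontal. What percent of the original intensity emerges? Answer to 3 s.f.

≈ 1.54%

Unpolarized light through the first polarizer → I₁ = ½ I₀, now polarized at 31°.
I₂ = I₁ cos²(91° − 31°) = 0.5 I₀ · cos²(60°) = 0.125 I₀.
I₃ = I₂ cos²(103° − 91°) = 0.125 I₀ · cos²(12°) = 0.1196 I₀.
I₄ = I₃ cos²(172° − 103°) = 0.1196 I₀ · cos²(69°) = 0.01536 I₀.
That is 1.536% of the incident intensity.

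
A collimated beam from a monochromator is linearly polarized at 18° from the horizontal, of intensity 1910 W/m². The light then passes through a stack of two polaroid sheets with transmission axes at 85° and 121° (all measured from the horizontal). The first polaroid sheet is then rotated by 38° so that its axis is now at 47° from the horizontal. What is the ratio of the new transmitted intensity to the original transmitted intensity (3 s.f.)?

Before rotation:
I₁ = I₀ cos²(85° − 18°) = I₀ cos²(67°) = 0.1527 I₀.
I₂ = I₁ cos²(121° − 85°) = 0.1527 I₀ · cos²(36°) = 0.09992 I₀.
After rotation:
I₁ = I₀ cos²(47° − 18°) = I₀ cos²(29°) = 0.765 I₀.
I₂ = I₁ cos²(121° − 47°) = 0.765 I₀ · cos²(74°) = 0.05812 I₀.
Ratio = 0.05812 / 0.09992 = 0.5816.

I_new/I_old ≈ 0.582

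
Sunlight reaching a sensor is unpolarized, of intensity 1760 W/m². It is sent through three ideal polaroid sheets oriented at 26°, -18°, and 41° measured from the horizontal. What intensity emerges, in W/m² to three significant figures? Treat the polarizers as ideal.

I ≈ 121 W/m²

Unpolarized light through the first polarizer → I₁ = 1760 W/m²/2 = 880 W/m², polarized at 26°.
I₂ = I₁ · cos²(44°) = 880 · 0.5174 = 455.4 W/m².
I₃ = I₂ · cos²(59°) = 455.4 · 0.2653 = 120.8 W/m².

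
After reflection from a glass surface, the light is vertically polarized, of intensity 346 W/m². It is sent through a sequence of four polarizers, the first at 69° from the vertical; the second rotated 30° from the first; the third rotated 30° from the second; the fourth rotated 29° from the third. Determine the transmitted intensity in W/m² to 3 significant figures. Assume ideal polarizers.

I ≈ 19.1 W/m²

I₁ = 346 W/m² · cos²(69°) = 44.44 W/m².
I₂ = I₁ · cos²(30°) = 44.44 · 0.75 = 33.33 W/m².
I₃ = I₂ · cos²(30°) = 33.33 · 0.75 = 25 W/m².
I₄ = I₃ · cos²(29°) = 25 · 0.765 = 19.12 W/m².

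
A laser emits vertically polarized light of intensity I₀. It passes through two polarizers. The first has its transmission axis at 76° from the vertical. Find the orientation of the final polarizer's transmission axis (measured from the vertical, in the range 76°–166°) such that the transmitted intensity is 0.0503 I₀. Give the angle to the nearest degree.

I₁ = I₀ cos²(76° − 0°) = I₀ cos²(76°) = 0.05853 I₀.
Need I₂/I₀ = 0.0503, so cos²(θ − 76°) = 0.0503 / 0.05853 = 0.8594.
θ − 76° = arccos(√0.8594) = 22.0°, giving θ ≈ 76 + 22.0 = 98.0°.

θ ≈ 98°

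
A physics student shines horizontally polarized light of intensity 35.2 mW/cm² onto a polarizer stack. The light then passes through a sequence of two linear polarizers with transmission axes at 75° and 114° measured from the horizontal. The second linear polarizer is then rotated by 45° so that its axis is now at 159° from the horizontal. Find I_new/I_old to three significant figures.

I_new/I_old ≈ 0.0181

Before rotation:
I₁ = I₀ cos²(75° − 0°) = I₀ cos²(75°) = 0.06699 I₀.
I₂ = I₁ cos²(114° − 75°) = 0.06699 I₀ · cos²(39°) = 0.04046 I₀.
After rotation:
I₁ = I₀ cos²(75° − 0°) = I₀ cos²(75°) = 0.06699 I₀.
I₂ = I₁ cos²(159° − 75°) = 0.06699 I₀ · cos²(84°) = 0.0007319 I₀.
Ratio = 0.0007319 / 0.04046 = 0.01809.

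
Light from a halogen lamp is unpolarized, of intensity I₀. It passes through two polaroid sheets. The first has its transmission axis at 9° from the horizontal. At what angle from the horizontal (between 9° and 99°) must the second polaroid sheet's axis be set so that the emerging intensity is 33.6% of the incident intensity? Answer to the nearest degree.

Unpolarized light through the first polarizer → I₁ = ½ I₀, now polarized at 9°.
Need I₂/I₀ = 0.336, so cos²(θ − 9°) = 0.336 / 0.5 = 0.672.
θ − 9° = arccos(√0.672) = 34.9°, giving θ ≈ 9 + 34.9 = 43.9°.

θ ≈ 44°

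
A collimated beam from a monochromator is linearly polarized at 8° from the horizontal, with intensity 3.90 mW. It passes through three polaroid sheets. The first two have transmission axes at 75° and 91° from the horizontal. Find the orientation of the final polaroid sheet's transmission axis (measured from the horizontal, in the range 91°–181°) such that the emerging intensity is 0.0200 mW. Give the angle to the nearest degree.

By Malus's law, I₁ = I₀ cos²(75° − 8°) = I₀ cos²(67°) = 0.1527 I₀.
I₂ = I₁ cos²(91° − 75°) = 0.1527 I₀ · cos²(16°) = 0.1411 I₀.
Target fraction: 0.0200 / 3.90 mW = 0.005128 of I₀.
Need I₃/I₀ = 0.005128, so cos²(θ − 91°) = 0.005128 / 0.1411 = 0.03635.
θ − 91° = arccos(√0.03635) = 79.0°, giving θ ≈ 91 + 79.0 = 170.0°.

θ ≈ 170°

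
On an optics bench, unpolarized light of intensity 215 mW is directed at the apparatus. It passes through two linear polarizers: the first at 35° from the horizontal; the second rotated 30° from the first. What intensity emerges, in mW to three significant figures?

I ≈ 80.6 mW

Unpolarized light through the first polarizer → I₁ = 215 mW/2 = 107.5 mW, polarized at 35°.
I₂ = I₁ · cos²(30°) = 107.5 · 0.75 = 80.63 mW.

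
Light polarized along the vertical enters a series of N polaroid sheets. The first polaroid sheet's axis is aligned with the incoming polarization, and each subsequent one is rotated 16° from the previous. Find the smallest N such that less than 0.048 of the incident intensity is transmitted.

First polarizer is aligned with the polarization: full transmission.
Each further stage multiplies by cos²(16°) = 0.924.
After N polarizers: T = 0.924^(N−1). Require T < 0.048 ⇒ N−1 > ln(0.048)/ln(0.924) = 38.43, so N−1 ≥ 39 and N = 40.
Check: N=40 gives T = 0.04588 < 0.048; N=39 gives T = 0.04966.

N = 40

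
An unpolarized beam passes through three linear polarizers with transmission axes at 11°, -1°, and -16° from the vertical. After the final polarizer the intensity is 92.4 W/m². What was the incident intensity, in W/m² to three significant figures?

I₀ ≈ 207 W/m²

Unpolarized light through the first polarizer → I₁ = ½ I₀, now polarized at 11°.
I₂ = I₁ cos²(-1° − 11°) = 0.5 I₀ · cos²(12°) = 0.4784 I₀.
I₃ = I₂ cos²(-16° + 1°) = 0.4784 I₀ · cos²(15°) = 0.4463 I₀.
So 92.4 W/m² = 0.4463 I₀, giving I₀ = 92.4/0.4463 = 207 W/m².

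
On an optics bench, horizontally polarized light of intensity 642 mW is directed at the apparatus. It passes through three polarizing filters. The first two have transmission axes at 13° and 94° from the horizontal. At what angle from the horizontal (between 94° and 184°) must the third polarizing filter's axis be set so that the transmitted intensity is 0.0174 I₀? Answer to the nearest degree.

I₁ = I₀ cos²(13° − 0°) = I₀ cos²(13°) = 0.9494 I₀.
I₂ = I₁ cos²(94° − 13°) = 0.9494 I₀ · cos²(81°) = 0.02323 I₀.
Need I₃/I₀ = 0.0174, so cos²(θ − 94°) = 0.0174 / 0.02323 = 0.7489.
θ − 94° = arccos(√0.7489) = 30.1°, giving θ ≈ 94 + 30.1 = 124.1°.

θ ≈ 124°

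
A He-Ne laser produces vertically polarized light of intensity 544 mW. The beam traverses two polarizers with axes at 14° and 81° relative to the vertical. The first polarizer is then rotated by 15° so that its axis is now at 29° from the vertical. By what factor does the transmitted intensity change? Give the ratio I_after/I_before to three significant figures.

I_new/I_old ≈ 2.02

Before rotation:
By Malus's law, I₁ = I₀ cos²(14° − 0°) = I₀ cos²(14°) = 0.9415 I₀.
I₂ = I₁ cos²(81° − 14°) = 0.9415 I₀ · cos²(67°) = 0.1437 I₀.
After rotation:
I₁ = I₀ cos²(29° − 0°) = I₀ cos²(29°) = 0.765 I₀.
I₂ = I₁ cos²(81° − 29°) = 0.765 I₀ · cos²(52°) = 0.2899 I₀.
Ratio = 0.2899 / 0.1437 = 2.017.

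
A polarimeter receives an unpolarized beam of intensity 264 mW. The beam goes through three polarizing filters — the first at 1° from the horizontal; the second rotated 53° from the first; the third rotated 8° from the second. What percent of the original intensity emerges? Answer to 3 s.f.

≈ 17.8%

Unpolarized light through the first polarizer → I₁ = 264 mW/2 = 132 mW, polarized at 1°.
I₂ = I₁ · cos²(53°) = 132 · 0.3622 = 47.81 mW.
I₃ = I₂ · cos²(8°) = 47.81 · 0.9806 = 46.88 mW.
That is 17.76% of the incident intensity.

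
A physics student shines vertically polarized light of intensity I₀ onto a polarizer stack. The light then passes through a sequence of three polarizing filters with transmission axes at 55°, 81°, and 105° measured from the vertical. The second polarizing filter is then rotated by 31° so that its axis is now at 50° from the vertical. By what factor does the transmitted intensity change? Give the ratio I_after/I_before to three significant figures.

I_new/I_old ≈ 0.484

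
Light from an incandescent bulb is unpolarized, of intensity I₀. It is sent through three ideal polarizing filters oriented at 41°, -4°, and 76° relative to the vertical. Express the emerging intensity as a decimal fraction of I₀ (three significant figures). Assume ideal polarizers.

≈ 0.00754 I₀

Unpolarized light through the first polarizer → I₁ = ½ I₀, now polarized at 41°.
I₂ = I₁ cos²(-4° − 41°) = 0.5 I₀ · cos²(45°) = 0.25 I₀.
I₃ = I₂ cos²(76° + 4°) = 0.25 I₀ · cos²(80°) = 0.007538 I₀.
Transmitted fraction = 0.007538.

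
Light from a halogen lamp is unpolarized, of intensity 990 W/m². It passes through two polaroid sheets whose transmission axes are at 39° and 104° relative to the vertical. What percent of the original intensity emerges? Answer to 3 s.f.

≈ 8.93%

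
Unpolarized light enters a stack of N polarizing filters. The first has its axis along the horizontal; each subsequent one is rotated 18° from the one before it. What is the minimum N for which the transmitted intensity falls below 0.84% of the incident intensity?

First polarizer halves the unpolarized light: factor 1/2.
Each further stage multiplies by cos²(18°) = 0.9045.
After N polarizers: T = 0.5·0.9045^(N−1). Require T < 0.0084 ⇒ N−1 > ln(0.0084/0.5)/ln(0.9045) = 40.72, so N−1 ≥ 41 and N = 42.
Check: N=42 gives T = 0.008164 < 0.0084; N=41 gives T = 0.009026.

N = 42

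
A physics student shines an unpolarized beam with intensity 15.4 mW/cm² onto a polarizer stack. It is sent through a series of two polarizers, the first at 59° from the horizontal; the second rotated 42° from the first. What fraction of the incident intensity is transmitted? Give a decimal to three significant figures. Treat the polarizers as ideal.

Unpolarized light through the first polarizer → I₁ = 15.4 mW/cm²/2 = 7.7 mW/cm², polarized at 59°.
I₂ = I₁ · cos²(42°) = 7.7 · 0.5523 = 4.252 mW/cm².
Transmitted fraction = 0.2761.

I/I₀ ≈ 0.276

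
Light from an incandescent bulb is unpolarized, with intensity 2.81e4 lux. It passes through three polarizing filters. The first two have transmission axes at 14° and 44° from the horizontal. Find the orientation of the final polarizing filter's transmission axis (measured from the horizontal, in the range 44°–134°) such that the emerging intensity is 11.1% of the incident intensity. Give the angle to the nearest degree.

θ ≈ 101°

Unpolarized light through the first polarizer → I₁ = ½ I₀, now polarized at 14°.
I₂ = I₁ cos²(44° − 14°) = 0.5 I₀ · cos²(30°) = 0.375 I₀.
Need I₃/I₀ = 0.111, so cos²(θ − 44°) = 0.111 / 0.375 = 0.296.
θ − 44° = arccos(√0.296) = 57.0°, giving θ ≈ 44 + 57.0 = 101.0°.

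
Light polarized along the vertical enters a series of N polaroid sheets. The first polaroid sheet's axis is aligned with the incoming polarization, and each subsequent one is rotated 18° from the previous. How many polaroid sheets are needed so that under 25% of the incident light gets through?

N = 15

First polarizer is aligned with the polarization: full transmission.
Each further stage multiplies by cos²(18°) = 0.9045.
After N polarizers: T = 0.9045^(N−1). Require T < 0.25 ⇒ N−1 > ln(0.25)/ln(0.9045) = 13.81, so N−1 ≥ 14 and N = 15.
Check: N=15 gives T = 0.2453 < 0.25; N=14 gives T = 0.2712.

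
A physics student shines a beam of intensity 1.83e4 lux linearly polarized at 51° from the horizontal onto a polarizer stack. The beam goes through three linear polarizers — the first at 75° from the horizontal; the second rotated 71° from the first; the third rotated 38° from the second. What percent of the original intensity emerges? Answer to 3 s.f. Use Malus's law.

By Malus's law, I₁ = 1.83e4 lux · cos²(24°) = 1.527e+04 lux.
I₂ = I₁ · cos²(71°) = 1.527e+04 · 0.106 = 1619 lux.
I₃ = I₂ · cos²(38°) = 1619 · 0.621 = 1005 lux.
That is 5.493% of the incident intensity.

≈ 5.49%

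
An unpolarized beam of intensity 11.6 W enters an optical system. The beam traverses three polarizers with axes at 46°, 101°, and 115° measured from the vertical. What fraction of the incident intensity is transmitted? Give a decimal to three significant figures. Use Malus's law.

Unpolarized light through the first polarizer → I₁ = 11.6 W/2 = 5.8 W, polarized at 46°.
I₂ = I₁ · cos²(55°) = 5.8 · 0.329 = 1.908 W.
I₃ = I₂ · cos²(14°) = 1.908 · 0.9415 = 1.796 W.
Transmitted fraction = 0.1549.

I/I₀ ≈ 0.155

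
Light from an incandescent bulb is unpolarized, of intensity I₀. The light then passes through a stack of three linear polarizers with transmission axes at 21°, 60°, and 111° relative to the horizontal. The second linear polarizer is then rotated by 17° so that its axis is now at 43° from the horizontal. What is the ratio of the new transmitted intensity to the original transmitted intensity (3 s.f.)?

Before rotation:
Unpolarized light through the first polarizer → I₁ = ½ I₀, now polarized at 21°.
I₂ = I₁ cos²(60° − 21°) = 0.5 I₀ · cos²(39°) = 0.302 I₀.
I₃ = I₂ cos²(111° − 60°) = 0.302 I₀ · cos²(51°) = 0.1196 I₀.
After rotation:
Unpolarized light through the first polarizer → I₁ = ½ I₀, now polarized at 21°.
I₂ = I₁ cos²(43° − 21°) = 0.5 I₀ · cos²(22°) = 0.4298 I₀.
I₃ = I₂ cos²(111° − 43°) = 0.4298 I₀ · cos²(68°) = 0.06032 I₀.
Ratio = 0.06032 / 0.1196 = 0.5044.

I_new/I_old ≈ 0.504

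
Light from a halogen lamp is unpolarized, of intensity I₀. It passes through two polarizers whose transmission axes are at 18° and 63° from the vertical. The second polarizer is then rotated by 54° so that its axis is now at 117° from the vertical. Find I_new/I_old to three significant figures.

Before rotation:
Unpolarized light through the first polarizer → I₁ = ½ I₀, now polarized at 18°.
I₂ = I₁ cos²(63° − 18°) = 0.5 I₀ · cos²(45°) = 0.25 I₀.
After rotation:
Unpolarized light through the first polarizer → I₁ = ½ I₀, now polarized at 18°.
Angle between axes 1 and 2: 81°. I₂ = 0.5 I₀ · cos²(81°) = 0.01224 I₀.
Ratio = 0.01224 / 0.25 = 0.04894.

I_new/I_old ≈ 0.0489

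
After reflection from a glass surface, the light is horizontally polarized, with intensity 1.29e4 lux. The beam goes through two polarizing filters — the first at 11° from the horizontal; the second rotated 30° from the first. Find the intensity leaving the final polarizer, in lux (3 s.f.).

I ≈ 9320 lux

I₁ = 1.29e4 lux · cos²(11°) = 1.243e+04 lux.
I₂ = I₁ · cos²(30°) = 1.243e+04 · 0.75 = 9323 lux.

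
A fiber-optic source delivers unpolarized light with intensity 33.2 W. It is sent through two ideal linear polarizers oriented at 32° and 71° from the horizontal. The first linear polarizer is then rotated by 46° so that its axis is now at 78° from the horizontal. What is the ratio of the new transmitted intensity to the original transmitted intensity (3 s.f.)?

I_new/I_old ≈ 1.63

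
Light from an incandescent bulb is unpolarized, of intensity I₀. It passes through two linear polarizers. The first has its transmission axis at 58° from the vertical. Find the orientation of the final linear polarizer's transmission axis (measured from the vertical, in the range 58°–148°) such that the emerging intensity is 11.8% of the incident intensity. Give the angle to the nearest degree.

θ ≈ 119°

Unpolarized light through the first polarizer → I₁ = ½ I₀, now polarized at 58°.
Need I₂/I₀ = 0.118, so cos²(θ − 58°) = 0.118 / 0.5 = 0.236.
θ − 58° = arccos(√0.236) = 60.9°, giving θ ≈ 58 + 60.9 = 118.9°.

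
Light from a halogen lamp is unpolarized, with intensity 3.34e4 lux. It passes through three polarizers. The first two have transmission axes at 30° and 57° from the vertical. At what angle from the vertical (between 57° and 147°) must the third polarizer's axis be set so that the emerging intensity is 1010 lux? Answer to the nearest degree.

θ ≈ 131°

Unpolarized light through the first polarizer → I₁ = ½ I₀, now polarized at 30°.
I₂ = I₁ cos²(57° − 30°) = 0.5 I₀ · cos²(27°) = 0.3969 I₀.
Target fraction: 1010 / 3.34e4 lux = 0.03024 of I₀.
Need I₃/I₀ = 0.03024, so cos²(θ − 57°) = 0.03024 / 0.3969 = 0.07618.
θ − 57° = arccos(√0.07618) = 74.0°, giving θ ≈ 57 + 74.0 = 131.0°.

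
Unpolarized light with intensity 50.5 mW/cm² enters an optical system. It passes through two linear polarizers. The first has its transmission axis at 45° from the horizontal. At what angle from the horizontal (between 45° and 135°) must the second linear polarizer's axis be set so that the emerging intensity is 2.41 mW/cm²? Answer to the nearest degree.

θ ≈ 117°

Unpolarized light through the first polarizer → I₁ = ½ I₀, now polarized at 45°.
Target fraction: 2.41 / 50.5 mW/cm² = 0.04772 of I₀.
Need I₂/I₀ = 0.04772, so cos²(θ − 45°) = 0.04772 / 0.5 = 0.09545.
θ − 45° = arccos(√0.09545) = 72.0°, giving θ ≈ 45 + 72.0 = 117.0°.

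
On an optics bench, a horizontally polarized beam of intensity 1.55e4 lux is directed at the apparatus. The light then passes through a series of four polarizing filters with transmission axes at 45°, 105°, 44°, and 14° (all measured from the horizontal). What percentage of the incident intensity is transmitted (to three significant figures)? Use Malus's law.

By Malus's law, I₁ = 1.55e4 lux · cos²(45°) = 7750 lux.
I₂ = I₁ · cos²(60°) = 7750 · 0.25 = 1938 lux.
I₃ = I₂ · cos²(61°) = 1938 · 0.235 = 455.4 lux.
I₄ = I₃ · cos²(30°) = 455.4 · 0.75 = 341.5 lux.
That is 2.204% of the incident intensity.

≈ 2.20%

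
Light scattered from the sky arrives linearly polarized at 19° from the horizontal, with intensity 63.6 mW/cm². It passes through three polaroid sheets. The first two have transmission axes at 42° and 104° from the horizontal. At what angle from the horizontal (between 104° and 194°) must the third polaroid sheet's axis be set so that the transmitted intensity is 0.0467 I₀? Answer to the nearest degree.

θ ≈ 164°

I₁ = I₀ cos²(42° − 19°) = I₀ cos²(23°) = 0.8473 I₀.
I₂ = I₁ cos²(104° − 42°) = 0.8473 I₀ · cos²(62°) = 0.1868 I₀.
Need I₃/I₀ = 0.0467, so cos²(θ − 104°) = 0.0467 / 0.1868 = 0.2501.
θ − 104° = arccos(√0.2501) = 60.0°, giving θ ≈ 104 + 60.0 = 164.0°.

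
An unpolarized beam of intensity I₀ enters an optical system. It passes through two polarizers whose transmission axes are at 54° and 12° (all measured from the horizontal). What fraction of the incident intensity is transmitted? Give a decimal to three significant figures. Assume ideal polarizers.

≈ 0.276 I₀

Unpolarized light through the first polarizer → I₁ = ½ I₀, now polarized at 54°.
I₂ = I₁ cos²(12° − 54°) = 0.5 I₀ · cos²(42°) = 0.2761 I₀.
Transmitted fraction = 0.2761.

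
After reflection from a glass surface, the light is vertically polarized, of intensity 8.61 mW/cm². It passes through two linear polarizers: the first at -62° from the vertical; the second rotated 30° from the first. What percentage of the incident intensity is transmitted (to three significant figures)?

≈ 16.5%

I₁ = 8.61 mW/cm² · cos²(62°) = 1.898 mW/cm².
I₂ = I₁ · cos²(30°) = 1.898 · 0.75 = 1.423 mW/cm².
That is 16.53% of the incident intensity.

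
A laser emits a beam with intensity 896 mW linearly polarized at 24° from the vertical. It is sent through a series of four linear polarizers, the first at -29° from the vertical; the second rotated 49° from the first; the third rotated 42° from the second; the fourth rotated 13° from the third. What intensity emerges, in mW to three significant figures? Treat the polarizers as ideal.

I ≈ 73.2 mW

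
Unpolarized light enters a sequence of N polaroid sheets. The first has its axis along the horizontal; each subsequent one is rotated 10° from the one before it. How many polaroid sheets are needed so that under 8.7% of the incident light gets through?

N = 59

First polarizer halves the unpolarized light: factor 1/2.
Each further stage multiplies by cos²(10°) = 0.9698.
After N polarizers: T = 0.5·0.9698^(N−1). Require T < 0.087 ⇒ N−1 > ln(0.087/0.5)/ln(0.9698) = 57.11, so N−1 ≥ 58 and N = 59.
Check: N=59 gives T = 0.08467 < 0.087; N=58 gives T = 0.0873.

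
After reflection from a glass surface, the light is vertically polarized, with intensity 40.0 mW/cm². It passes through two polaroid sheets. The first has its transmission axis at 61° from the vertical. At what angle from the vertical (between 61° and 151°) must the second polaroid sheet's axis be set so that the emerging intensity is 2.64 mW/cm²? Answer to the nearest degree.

I₁ = I₀ cos²(61° − 0°) = I₀ cos²(61°) = 0.235 I₀.
Target fraction: 2.64 / 40.0 mW/cm² = 0.066 of I₀.
Need I₂/I₀ = 0.066, so cos²(θ − 61°) = 0.066 / 0.235 = 0.2808.
θ − 61° = arccos(√0.2808) = 58.0°, giving θ ≈ 61 + 58.0 = 119.0°.

θ ≈ 119°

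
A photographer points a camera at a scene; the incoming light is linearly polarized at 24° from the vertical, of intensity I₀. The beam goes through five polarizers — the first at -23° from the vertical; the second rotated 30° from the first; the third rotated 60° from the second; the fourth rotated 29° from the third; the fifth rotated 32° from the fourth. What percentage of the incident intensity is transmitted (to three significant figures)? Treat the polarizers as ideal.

≈ 4.80%

By Malus's law, I₁ = I₀ cos²(-23° − 24°) = I₀ cos²(47°) = 0.4651 I₀.
I₂ = I₁ cos²(30°) = 0.4651 · 0.75 I₀ = 0.3488 I₀.
I₃ = I₂ cos²(60°) = 0.3488 · 0.25 I₀ = 0.08721 I₀.
I₄ = I₃ cos²(29°) = 0.08721 · 0.765 I₀ = 0.06671 I₀.
I₅ = I₄ cos²(32°) = 0.06671 · 0.7192 I₀ = 0.04798 I₀.
That is 4.798% of the incident intensity.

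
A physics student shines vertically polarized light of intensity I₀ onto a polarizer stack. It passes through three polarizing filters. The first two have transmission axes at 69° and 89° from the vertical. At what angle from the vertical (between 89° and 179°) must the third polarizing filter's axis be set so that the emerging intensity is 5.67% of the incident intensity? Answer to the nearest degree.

θ ≈ 134°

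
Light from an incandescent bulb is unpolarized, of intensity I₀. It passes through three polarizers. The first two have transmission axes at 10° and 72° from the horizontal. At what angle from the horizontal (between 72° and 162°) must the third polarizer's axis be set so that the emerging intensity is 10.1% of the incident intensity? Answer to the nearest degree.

θ ≈ 89°

Unpolarized light through the first polarizer → I₁ = ½ I₀, now polarized at 10°.
I₂ = I₁ cos²(72° − 10°) = 0.5 I₀ · cos²(62°) = 0.1102 I₀.
Need I₃/I₀ = 0.101, so cos²(θ − 72°) = 0.101 / 0.1102 = 0.9165.
θ − 72° = arccos(√0.9165) = 16.8°, giving θ ≈ 72 + 16.8 = 88.8°.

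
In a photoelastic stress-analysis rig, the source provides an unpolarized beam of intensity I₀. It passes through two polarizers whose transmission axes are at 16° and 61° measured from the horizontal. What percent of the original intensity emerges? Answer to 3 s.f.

≈ 25.0%

Unpolarized light through the first polarizer → I₁ = ½ I₀, now polarized at 16°.
I₂ = I₁ cos²(61° − 16°) = 0.5 I₀ · cos²(45°) = 0.25 I₀.
That is 25% of the incident intensity.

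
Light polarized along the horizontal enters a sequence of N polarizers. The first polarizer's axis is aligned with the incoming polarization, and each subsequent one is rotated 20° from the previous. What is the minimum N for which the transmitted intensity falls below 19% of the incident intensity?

First polarizer is aligned with the polarization: full transmission.
Each further stage multiplies by cos²(20°) = 0.883.
After N polarizers: T = 0.883^(N−1). Require T < 0.19 ⇒ N−1 > ln(0.19)/ln(0.883) = 13.35, so N−1 ≥ 14 and N = 15.
Check: N=15 gives T = 0.1752 < 0.19; N=14 gives T = 0.1984.

N = 15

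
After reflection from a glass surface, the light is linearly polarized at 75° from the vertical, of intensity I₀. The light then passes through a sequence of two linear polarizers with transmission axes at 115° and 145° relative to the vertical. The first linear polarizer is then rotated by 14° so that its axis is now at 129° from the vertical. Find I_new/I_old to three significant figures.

I_new/I_old ≈ 0.725

Before rotation:
I₁ = I₀ cos²(115° − 75°) = I₀ cos²(40°) = 0.5868 I₀.
I₂ = I₁ cos²(145° − 115°) = 0.5868 I₀ · cos²(30°) = 0.4401 I₀.
After rotation:
I₁ = I₀ cos²(129° − 75°) = I₀ cos²(54°) = 0.3455 I₀.
I₂ = I₁ cos²(145° − 129°) = 0.3455 I₀ · cos²(16°) = 0.3192 I₀.
Ratio = 0.3192 / 0.4401 = 0.7254.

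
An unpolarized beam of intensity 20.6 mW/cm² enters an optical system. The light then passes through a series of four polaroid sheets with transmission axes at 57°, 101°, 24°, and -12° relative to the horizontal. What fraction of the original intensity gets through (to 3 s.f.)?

I/I₀ ≈ 0.00857

Unpolarized light through the first polarizer → I₁ = 20.6 mW/cm²/2 = 10.3 mW/cm², polarized at 57°.
I₂ = I₁ · cos²(44°) = 10.3 · 0.5174 = 5.33 mW/cm².
I₃ = I₂ · cos²(77°) = 5.33 · 0.0506 = 0.2697 mW/cm².
I₄ = I₃ · cos²(36°) = 0.2697 · 0.6545 = 0.1765 mW/cm².
Transmitted fraction = 0.008569.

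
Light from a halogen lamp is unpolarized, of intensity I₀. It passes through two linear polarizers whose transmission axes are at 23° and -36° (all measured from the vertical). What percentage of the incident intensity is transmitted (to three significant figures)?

Unpolarized light through the first polarizer → I₁ = ½ I₀, now polarized at 23°.
I₂ = I₁ cos²(-36° − 23°) = 0.5 I₀ · cos²(59°) = 0.1326 I₀.
That is 13.26% of the incident intensity.

≈ 13.3%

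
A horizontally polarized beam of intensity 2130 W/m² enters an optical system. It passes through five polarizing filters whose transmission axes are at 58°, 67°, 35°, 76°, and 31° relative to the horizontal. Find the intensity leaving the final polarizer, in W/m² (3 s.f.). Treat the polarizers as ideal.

I ≈ 120 W/m²

I₁ = 2130 W/m² · cos²(58°) = 598.1 W/m².
I₂ = I₁ · cos²(9°) = 598.1 · 0.9755 = 583.5 W/m².
I₃ = I₂ · cos²(32°) = 583.5 · 0.7192 = 419.6 W/m².
I₄ = I₃ · cos²(41°) = 419.6 · 0.5696 = 239 W/m².
I₅ = I₄ · cos²(45°) = 239 · 0.5 = 119.5 W/m².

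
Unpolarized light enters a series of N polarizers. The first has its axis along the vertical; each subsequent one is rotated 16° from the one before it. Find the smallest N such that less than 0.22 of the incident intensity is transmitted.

First polarizer halves the unpolarized light: factor 1/2.
Each further stage multiplies by cos²(16°) = 0.924.
After N polarizers: T = 0.5·0.924^(N−1). Require T < 0.22 ⇒ N−1 > ln(0.22/0.5)/ln(0.924) = 10.39, so N−1 ≥ 11 and N = 12.
Check: N=12 gives T = 0.2096 < 0.22; N=11 gives T = 0.2269.

N = 12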